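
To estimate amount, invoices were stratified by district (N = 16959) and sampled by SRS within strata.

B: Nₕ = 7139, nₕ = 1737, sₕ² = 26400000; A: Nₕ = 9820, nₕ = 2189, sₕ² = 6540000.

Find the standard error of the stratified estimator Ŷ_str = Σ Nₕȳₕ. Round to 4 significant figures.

900000

Var(Ŷ_str) = Σₕ Nₕ²(1 − fₕ)sₕ²/nₕ.
B: 7139²·(1 − 1737/7139)·26400000/1737 = 5.8613286 × 10^11.
A: 9820²·(1 − 2189/9820)·6540000/2189 = 2.2388496 × 10^11.
Sum = 8.1001782 × 10^11.
SE = √(8.1001782 × 10^11) = 900000.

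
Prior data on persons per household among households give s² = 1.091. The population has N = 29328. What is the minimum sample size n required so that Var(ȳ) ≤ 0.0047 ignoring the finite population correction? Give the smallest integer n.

Without fpc, n₀ = s²/D = 1.091/0.0047 = 232.1277.
Rounding up, n = 233.

233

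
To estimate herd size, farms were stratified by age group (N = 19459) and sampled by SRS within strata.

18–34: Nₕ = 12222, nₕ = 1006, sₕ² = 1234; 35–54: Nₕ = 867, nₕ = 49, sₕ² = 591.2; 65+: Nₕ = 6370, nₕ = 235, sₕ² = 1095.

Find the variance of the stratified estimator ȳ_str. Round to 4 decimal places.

Var(ȳ_str) = Σₕ Wₕ²(1 − fₕ)sₕ²/nₕ with Wₕ = Nₕ/N, N = 19459.
18–34: Wₕ = 0.62808983; term = 0.62808983²·(1 − 0.08231059)·1234/1006 = 0.4440751.
35–54: Wₕ = 0.04455522; term = 0.04455522²·(1 − 0.05651672)·591.2/49 = 0.022597985.
65+: Wₕ = 0.32735495; term = 0.32735495²·(1 − 0.03689168)·1095/235 = 0.48090492.
Sum = 0.94757801.

0.9476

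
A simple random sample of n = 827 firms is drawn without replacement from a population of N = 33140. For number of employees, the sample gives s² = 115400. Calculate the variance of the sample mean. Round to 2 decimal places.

Under SRS without replacement, Var(ȳ) = (1 − f)·s²/n with f = n/N = 827/33140 = 0.02495474.
Var(ȳ) = (1 − 0.02495474)·115400/827 = 0.97504526·139.54051 = 136.05831.

136.06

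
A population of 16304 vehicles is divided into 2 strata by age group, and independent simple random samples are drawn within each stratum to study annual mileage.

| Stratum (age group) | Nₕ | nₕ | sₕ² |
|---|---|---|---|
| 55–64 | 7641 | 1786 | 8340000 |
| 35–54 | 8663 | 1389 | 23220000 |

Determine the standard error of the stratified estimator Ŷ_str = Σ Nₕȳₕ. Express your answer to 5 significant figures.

1.1235 × 10^6

Var(Ŷ_str) = Σₕ Nₕ²(1 − fₕ)sₕ²/nₕ.
55–64: 7641²·(1 − 1786/7641)·8340000/1786 = 2.0891119 × 10^11.
35–54: 8663²·(1 − 1389/8663)·23220000/1389 = 1.0534201 × 10^12.
Sum = 1.2623313 × 10^12.
SE = √(1.2623313 × 10^12) = 1.1235 × 10^6.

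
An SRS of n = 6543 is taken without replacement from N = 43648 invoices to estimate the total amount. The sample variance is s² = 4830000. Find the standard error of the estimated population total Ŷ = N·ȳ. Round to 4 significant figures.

Var(Ŷ) = N²·Var(ȳ) = N²·(1 − n/N)·s²/n.
f = 6543/43648 = 0.14990378; Var(ȳ) = 0.85009622·4830000/6543 = 627.5355.
Var(Ŷ) = 43648² · 627.5355 = 1.1955479 × 10^12.
SE(Ŷ) = √(1.1955479 × 10^12) = 1.093 × 10^6.

1.093 × 10^6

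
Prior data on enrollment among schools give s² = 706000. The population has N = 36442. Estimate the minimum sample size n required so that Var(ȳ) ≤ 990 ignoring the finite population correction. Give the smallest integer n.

714

Without fpc, n₀ = s²/D = 706000/990 = 713.1313.
Rounding up, n = 714.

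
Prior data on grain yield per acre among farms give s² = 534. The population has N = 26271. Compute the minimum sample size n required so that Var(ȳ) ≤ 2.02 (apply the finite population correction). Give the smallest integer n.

262

Without fpc, n₀ = s²/D = 534/2.02 = 264.3564.
With fpc, (1 − n/N)·s²/n ≤ D requires n ≥ n₀/(1 + n₀/N) = 264.3564/(1 + 264.3564/26271) = 261.7228.
Rounding up, n = 262.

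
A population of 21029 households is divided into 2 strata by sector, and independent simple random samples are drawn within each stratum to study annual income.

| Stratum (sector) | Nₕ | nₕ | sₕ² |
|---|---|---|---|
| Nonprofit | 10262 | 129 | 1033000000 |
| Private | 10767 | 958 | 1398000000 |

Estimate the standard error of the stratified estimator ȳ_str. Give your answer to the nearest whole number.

1494

Var(ȳ_str) = Σₕ Wₕ²(1 − fₕ)sₕ²/nₕ with Wₕ = Nₕ/N, N = 21029.
Nonprofit: Wₕ = 0.48799277; term = 0.48799277²·(1 − 0.01257065)·1033000000/129 = 1.8829701 × 10^6.
Private: Wₕ = 0.51200723; term = 0.51200723²·(1 − 0.08897557)·1398000000/958 = 348516.92.
Sum = 2.231487 × 10^6.
SE = √(2.231487 × 10^6) = 1494.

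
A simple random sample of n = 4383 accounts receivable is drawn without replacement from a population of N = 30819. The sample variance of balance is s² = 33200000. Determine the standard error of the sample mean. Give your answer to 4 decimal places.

Under SRS without replacement, Var(ȳ) = (1 − f)·s²/n with f = n/N = 4383/30819 = 0.14221746.
Var(ȳ) = (1 − 0.14221746)·33200000/4383 = 0.85778254·7574.7205 = 6497.463.
SE(ȳ) = √(6497.463) = 80.6068.

80.6068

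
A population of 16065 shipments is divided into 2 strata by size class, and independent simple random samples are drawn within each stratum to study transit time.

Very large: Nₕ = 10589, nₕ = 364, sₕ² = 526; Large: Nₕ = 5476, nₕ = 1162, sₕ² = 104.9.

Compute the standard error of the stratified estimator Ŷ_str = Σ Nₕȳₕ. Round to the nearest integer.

Var(Ŷ_str) = Σₕ Nₕ²(1 − fₕ)sₕ²/nₕ.
Very large: 10589²·(1 − 364/10589)·526/364 = 1.5645975 × 10^8.
Large: 5476²·(1 − 1162/5476)·104.9/1162 = 2.1326174 × 10^6.
Sum = 1.5859237 × 10^8.
SE = √(1.5859237 × 10^8) = 12593.

12593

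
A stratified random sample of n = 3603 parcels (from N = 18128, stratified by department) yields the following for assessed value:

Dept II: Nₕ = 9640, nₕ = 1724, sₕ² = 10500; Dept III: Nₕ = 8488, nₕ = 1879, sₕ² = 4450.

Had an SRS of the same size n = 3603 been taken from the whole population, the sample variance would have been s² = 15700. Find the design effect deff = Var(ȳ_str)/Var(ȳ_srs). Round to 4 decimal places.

0.5209

Var(ȳ_str) = Σ Wₕ²(1−fₕ)sₕ²/nₕ with Wₕ = Nₕ/18128:
  Dept II: (9640/18128)²·(1−1724/9640)·10500/1724 = 1.4142789
  Dept III: (8488/18128)²·(1−1879/8488)·4450/1879 = 0.40427284
  → Var(ȳ_str) = 1.8185517.
Var(ȳ_srs) = (1 − 3603/18128)·15700/3603 = 3.4914163.
deff = 1.8185517 / 3.4914163 = 0.5209.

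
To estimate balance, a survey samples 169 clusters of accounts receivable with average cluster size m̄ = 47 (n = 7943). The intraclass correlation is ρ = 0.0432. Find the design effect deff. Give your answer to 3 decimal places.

2.987

deff = 1 + (47 − 1)·0.0432 = 1 + 1.9872 = 2.9872.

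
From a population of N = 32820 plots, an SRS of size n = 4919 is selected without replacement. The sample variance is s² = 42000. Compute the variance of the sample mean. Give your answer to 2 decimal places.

Under SRS without replacement, Var(ȳ) = (1 − f)·s²/n with f = n/N = 4919/32820 = 0.14987812.
Var(ȳ) = (1 − 0.14987812)·42000/4919 = 0.85012188·8.5383208 = 7.2586133.

7.26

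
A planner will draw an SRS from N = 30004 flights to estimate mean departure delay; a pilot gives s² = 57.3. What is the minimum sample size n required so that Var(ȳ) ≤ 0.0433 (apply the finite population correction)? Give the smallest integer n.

1268

Without fpc, n₀ = s²/D = 57.3/0.0433 = 1323.3256.
With fpc, (1 − n/N)·s²/n ≤ D requires n ≥ n₀/(1 + n₀/N) = 1323.3256/(1 + 1323.3256/30004) = 1267.4258.
Rounding up, n = 1268.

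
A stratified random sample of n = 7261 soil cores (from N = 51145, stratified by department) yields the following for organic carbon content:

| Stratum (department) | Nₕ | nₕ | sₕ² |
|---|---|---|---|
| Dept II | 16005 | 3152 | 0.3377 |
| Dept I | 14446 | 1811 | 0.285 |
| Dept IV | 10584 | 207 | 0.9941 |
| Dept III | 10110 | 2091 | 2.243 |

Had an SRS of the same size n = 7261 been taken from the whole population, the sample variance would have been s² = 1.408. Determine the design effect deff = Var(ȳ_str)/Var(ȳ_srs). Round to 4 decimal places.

1.5284

Var(ȳ_str) = Σ Wₕ²(1−fₕ)sₕ²/nₕ with Wₕ = Nₕ/51145:
  Dept II: (16005/51145)²·(1−3152/16005)·0.3377/3152 = 8.425558 × 10^-6
  Dept I: (14446/51145)²·(1−1811/14446)·0.285/1811 = 1.0981026 × 10^-5
  Dept IV: (10584/51145)²·(1−207/10584)·0.9941/207 = 2.0163922 × 10^-4
  Dept III: (10110/51145)²·(1−2091/10110)·2.243/2091 = 3.3246065 × 10^-5
  → Var(ȳ_str) = 2.5429187 × 10^-4.
Var(ȳ_srs) = (1 − 7261/51145)·1.408/7261 = 1.6638311 × 10^-4.
deff = (2.5429187 × 10^-4) / (1.6638311 × 10^-4) = 1.5284.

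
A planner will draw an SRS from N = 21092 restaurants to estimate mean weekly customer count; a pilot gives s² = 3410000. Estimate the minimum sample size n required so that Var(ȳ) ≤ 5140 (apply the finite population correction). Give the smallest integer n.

644

Without fpc, n₀ = s²/D = 3410000/5140 = 663.4241.
With fpc, (1 − n/N)·s²/n ≤ D requires n ≥ n₀/(1 + n₀/N) = 663.4241/(1 + 663.4241/21092) = 643.1932.
Rounding up, n = 644.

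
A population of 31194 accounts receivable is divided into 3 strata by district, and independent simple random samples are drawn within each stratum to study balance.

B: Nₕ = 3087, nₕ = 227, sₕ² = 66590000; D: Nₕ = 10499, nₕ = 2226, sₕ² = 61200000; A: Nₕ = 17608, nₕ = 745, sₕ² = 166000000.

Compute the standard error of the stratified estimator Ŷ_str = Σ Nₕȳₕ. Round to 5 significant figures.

8.4343 × 10^6

Var(Ŷ_str) = Σₕ Nₕ²(1 − fₕ)sₕ²/nₕ.
B: 3087²·(1 − 227/3087)·66590000/227 = 2.5899168 × 10^12.
D: 10499²·(1 − 2226/10499)·61200000/2226 = 2.3880159 × 10^12.
A: 17608²·(1 − 745/17608)·166000000/745 = 6.6160181 × 10^13.
Sum = 7.1138114 × 10^13.
SE = √(7.1138114 × 10^13) = 8.4343 × 10^6.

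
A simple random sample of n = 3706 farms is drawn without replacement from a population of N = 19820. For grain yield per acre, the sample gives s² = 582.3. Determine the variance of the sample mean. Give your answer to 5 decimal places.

0.12774

Under SRS without replacement, Var(ȳ) = (1 − f)·s²/n with f = n/N = 3706/19820 = 0.18698285.
Var(ȳ) = (1 − 0.18698285)·582.3/3706 = 0.81301715·0.15712358 = 0.12774417.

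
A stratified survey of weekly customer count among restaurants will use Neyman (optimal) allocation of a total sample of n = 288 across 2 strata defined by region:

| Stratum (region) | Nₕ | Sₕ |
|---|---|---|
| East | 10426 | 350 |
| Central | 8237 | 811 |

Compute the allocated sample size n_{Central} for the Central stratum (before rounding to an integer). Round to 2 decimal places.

186.26

Neyman allocation: nₕ = n·NₕSₕ / Σⱼ NⱼSⱼ.
Σ NⱼSⱼ = 10426·350 + 8237·811 = 1.0329307 × 10^7.
n_{Central} = 288·8237·811 / (1.0329307 × 10^7) = 186.26.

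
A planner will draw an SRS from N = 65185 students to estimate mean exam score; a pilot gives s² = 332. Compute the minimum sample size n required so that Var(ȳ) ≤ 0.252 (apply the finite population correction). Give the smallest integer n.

1292

Without fpc, n₀ = s²/D = 332/0.252 = 1317.4603.
With fpc, (1 − n/N)·s²/n ≤ D requires n ≥ n₀/(1 + n₀/N) = 1317.4603/(1 + 1317.4603/65185) = 1291.3605.
Rounding up, n = 1292.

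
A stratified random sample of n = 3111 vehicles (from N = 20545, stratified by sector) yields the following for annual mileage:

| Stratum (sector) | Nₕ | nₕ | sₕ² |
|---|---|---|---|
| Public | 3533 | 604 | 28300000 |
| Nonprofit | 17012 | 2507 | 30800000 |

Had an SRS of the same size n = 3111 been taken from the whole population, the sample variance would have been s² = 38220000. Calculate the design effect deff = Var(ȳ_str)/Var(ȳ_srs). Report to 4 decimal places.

0.7991

Var(ȳ_str) = Σ Wₕ²(1−fₕ)sₕ²/nₕ with Wₕ = Nₕ/20545:
  Public: (3533/20545)²·(1−604/3533)·28300000/604 = 1148.6831
  Nonprofit: (17012/20545)²·(1−2507/17012)·30800000/2507 = 7182.1951
  → Var(ȳ_str) = 8330.8782.
Var(ȳ_srs) = (1 − 3111/20545)·38220000/3111 = 10425.132.
deff = 8330.8782 / 10425.132 = 0.7991.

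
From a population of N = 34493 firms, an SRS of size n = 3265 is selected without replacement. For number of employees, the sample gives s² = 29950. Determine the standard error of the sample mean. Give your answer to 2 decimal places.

2.88

Under SRS without replacement, Var(ȳ) = (1 − f)·s²/n with f = n/N = 3265/34493 = 0.09465689.
Var(ȳ) = (1 − 0.09465689)·29950/3265 = 0.90534311·9.1730475 = 8.3047554.
SE(ȳ) = √(8.3047554) = 2.88.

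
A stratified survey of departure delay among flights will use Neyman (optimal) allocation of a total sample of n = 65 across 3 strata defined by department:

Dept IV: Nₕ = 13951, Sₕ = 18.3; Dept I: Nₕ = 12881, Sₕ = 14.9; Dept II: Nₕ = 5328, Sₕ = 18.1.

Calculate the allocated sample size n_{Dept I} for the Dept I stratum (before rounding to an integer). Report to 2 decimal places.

Neyman allocation: nₕ = n·NₕSₕ / Σⱼ NⱼSⱼ.
Σ NⱼSⱼ = 13951·18.3 + 12881·14.9 + 5328·18.1 = 543667.
n_{Dept I} = 65·12881·14.9 / 543667 = 22.95.

22.95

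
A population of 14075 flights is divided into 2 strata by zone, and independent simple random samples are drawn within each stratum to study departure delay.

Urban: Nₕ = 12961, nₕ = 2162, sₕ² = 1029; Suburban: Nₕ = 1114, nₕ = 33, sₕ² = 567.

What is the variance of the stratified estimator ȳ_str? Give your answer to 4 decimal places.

0.4407

Var(ȳ_str) = Σₕ Wₕ²(1 − fₕ)sₕ²/nₕ with Wₕ = Nₕ/N, N = 14075.
Urban: Wₕ = 0.92085258; term = 0.92085258²·(1 − 0.16680812)·1029/2162 = 0.33626753.
Suburban: Wₕ = 0.07914742; term = 0.07914742²·(1 − 0.02962298)·567/33 = 0.10444393.
Sum = 0.44071146.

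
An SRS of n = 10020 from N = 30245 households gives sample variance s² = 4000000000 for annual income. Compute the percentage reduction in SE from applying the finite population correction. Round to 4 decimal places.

18.2256

f = n/N = 10020/30245 = 0.33129443.
SE_no-fpc = √(s²/n) = 631.82402; SE_fpc = √((1−f)s²/n) = 516.67043.
Ratio = √(1−f) = 0.81774420. Reduction = 100·(1 − 0.81774420) = 18.2256%.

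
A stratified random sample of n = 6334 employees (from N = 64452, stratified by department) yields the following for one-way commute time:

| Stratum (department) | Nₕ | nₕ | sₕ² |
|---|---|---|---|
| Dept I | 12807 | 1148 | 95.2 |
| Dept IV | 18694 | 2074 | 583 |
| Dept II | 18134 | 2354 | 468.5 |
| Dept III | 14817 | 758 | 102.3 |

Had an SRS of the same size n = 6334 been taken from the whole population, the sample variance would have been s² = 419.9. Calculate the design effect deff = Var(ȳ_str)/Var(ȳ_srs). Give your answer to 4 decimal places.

0.7441

Var(ȳ_str) = Σ Wₕ²(1−fₕ)sₕ²/nₕ with Wₕ = Nₕ/64452:
  Dept I: (12807/64452)²·(1−1148/12807)·95.2/1148 = 0.0029807872
  Dept IV: (18694/64452)²·(1−2074/18694)·583/2074 = 0.021024238
  Dept II: (18134/64452)²·(1−2354/18134)·468.5/2354 = 0.013709795
  Dept III: (14817/64452)²·(1−758/14817)·102.3/758 = 0.0067678129
  → Var(ȳ_str) = 0.044482633.
Var(ȳ_srs) = (1 − 6334/64452)·419.9/6334 = 0.059778096.
deff = 0.044482633 / 0.059778096 = 0.7441.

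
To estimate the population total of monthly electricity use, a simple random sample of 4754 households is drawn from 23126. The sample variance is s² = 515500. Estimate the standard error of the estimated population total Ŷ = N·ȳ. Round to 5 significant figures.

214640

Var(Ŷ) = N²·Var(ȳ) = N²·(1 − n/N)·s²/n.
f = 4754/23126 = 0.20556949; Var(ȳ) = 0.79443051·515500/4754 = 86.144074.
Var(Ŷ) = 23126² · 86.144074 = 4.6070874 × 10^10.
SE(Ŷ) = √(4.6070874 × 10^10) = 214640.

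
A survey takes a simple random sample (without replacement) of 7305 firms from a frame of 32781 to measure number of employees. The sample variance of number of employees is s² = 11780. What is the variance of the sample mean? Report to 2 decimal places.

1.25

Under SRS without replacement, Var(ȳ) = (1 − f)·s²/n with f = n/N = 7305/32781 = 0.22284250.
Var(ȳ) = (1 − 0.22284250)·11780/7305 = 0.77715750·1.6125941 = 1.2532396.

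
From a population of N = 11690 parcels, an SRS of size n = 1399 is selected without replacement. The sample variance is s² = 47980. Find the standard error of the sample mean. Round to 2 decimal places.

5.49

Under SRS without replacement, Var(ȳ) = (1 − f)·s²/n with f = n/N = 1399/11690 = 0.11967494.
Var(ȳ) = (1 − 0.11967494)·47980/1399 = 0.88032506·34.295926 = 30.191563.
SE(ȳ) = √(30.191563) = 5.49.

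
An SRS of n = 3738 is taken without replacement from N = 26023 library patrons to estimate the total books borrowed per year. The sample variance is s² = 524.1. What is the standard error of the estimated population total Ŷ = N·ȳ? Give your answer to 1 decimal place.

Var(Ŷ) = N²·Var(ȳ) = N²·(1 − n/N)·s²/n.
f = 3738/26023 = 0.14364216; Var(ȳ) = 0.85635784·524.1/3738 = 0.12006879.
Var(Ŷ) = 26023² · 0.12006879 = 8.1310168 × 10^7.
SE(Ŷ) = √(8.1310168 × 10^7) = 9017.2.

9017.2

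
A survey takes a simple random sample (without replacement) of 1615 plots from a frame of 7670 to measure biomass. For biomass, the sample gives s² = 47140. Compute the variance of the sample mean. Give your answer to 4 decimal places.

Under SRS without replacement, Var(ȳ) = (1 − f)·s²/n with f = n/N = 1615/7670 = 0.21056063.
Var(ȳ) = (1 − 0.21056063)·47140/1615 = 0.78943937·29.188854 = 23.042831.

23.0428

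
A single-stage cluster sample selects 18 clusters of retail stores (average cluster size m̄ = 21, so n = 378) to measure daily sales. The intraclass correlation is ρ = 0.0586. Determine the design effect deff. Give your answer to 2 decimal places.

2.17

deff = 1 + (21 − 1)·0.0586 = 1 + 1.172 = 2.172.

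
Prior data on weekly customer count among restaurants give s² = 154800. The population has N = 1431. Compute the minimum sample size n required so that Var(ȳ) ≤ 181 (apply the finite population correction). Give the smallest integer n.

Without fpc, n₀ = s²/D = 154800/181 = 855.2486.
With fpc, (1 − n/N)·s²/n ≤ D requires n ≥ n₀/(1 + n₀/N) = 855.2486/(1 + 855.2486/1431) = 535.3139.
Rounding up, n = 536.

536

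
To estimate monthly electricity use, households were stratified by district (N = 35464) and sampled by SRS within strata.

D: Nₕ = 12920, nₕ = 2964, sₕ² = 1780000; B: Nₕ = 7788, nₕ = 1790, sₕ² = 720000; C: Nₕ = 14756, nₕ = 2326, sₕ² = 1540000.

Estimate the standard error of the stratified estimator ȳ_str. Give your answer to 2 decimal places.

13.15

Var(ȳ_str) = Σₕ Wₕ²(1 − fₕ)sₕ²/nₕ with Wₕ = Nₕ/N, N = 35464.
D: Wₕ = 0.36431311; term = 0.36431311²·(1 − 0.22941176)·1780000/2964 = 61.420559.
B: Wₕ = 0.21960298; term = 0.21960298²·(1 − 0.22984078)·720000/1790 = 14.939513.
C: Wₕ = 0.41608392; term = 0.41608392²·(1 − 0.15763079)·1540000/2326 = 96.555129.
Sum = 172.9152.
SE = √(172.9152) = 13.15.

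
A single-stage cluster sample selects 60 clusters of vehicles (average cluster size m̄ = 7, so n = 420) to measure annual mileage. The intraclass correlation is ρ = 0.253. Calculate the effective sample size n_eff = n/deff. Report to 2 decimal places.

deff = 1 + (7 − 1)·0.253 = 1 + 1.518 = 2.518.
n_eff = 420 / 2.518 = 166.80.

166.80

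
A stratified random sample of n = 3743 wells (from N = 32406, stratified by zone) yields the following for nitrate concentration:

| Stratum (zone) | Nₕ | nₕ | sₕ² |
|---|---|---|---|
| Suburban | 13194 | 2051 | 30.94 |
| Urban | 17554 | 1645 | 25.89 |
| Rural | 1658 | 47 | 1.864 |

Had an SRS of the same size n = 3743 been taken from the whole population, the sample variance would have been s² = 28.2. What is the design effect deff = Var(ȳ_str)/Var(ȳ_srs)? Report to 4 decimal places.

Var(ȳ_str) = Σ Wₕ²(1−fₕ)sₕ²/nₕ with Wₕ = Nₕ/32406:
  Suburban: (13194/32406)²·(1−2051/13194)·30.94/2051 = 0.002111944
  Urban: (17554/32406)²·(1−1645/17554)·25.89/1645 = 0.004185374
  Rural: (1658/32406)²·(1−47/1658)·1.864/47 = 1.0087354 × 10^-4
  → Var(ȳ_str) = 0.0063981915.
Var(ȳ_srs) = (1 − 3743/32406)·28.2/3743 = 0.0066638544.
deff = 0.0063981915 / 0.0066638544 = 0.9601.

0.9601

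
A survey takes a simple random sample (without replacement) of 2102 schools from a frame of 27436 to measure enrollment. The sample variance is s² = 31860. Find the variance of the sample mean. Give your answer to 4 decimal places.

13.9957

Under SRS without replacement, Var(ȳ) = (1 − f)·s²/n with f = n/N = 2102/27436 = 0.07661467.
Var(ȳ) = (1 − 0.07661467)·31860/2102 = 0.92338533·15.156993 = 13.995745.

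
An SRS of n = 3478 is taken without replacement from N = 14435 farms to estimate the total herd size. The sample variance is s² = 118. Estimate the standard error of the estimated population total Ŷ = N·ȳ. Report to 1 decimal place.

2316.5

Var(Ŷ) = N²·Var(ȳ) = N²·(1 − n/N)·s²/n.
f = 3478/14435 = 0.24094215; Var(ȳ) = 0.75905785·118/3478 = 0.025752969.
Var(Ŷ) = 14435² · 0.025752969 = 5.3661262 × 10^6.
SE(Ŷ) = √(5.3661262 × 10^6) = 2316.5.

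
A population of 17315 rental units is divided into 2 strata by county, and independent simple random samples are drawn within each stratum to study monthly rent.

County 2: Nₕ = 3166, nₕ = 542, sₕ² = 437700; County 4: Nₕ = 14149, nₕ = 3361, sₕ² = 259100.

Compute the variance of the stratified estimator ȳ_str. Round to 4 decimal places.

61.6255

Var(ȳ_str) = Σₕ Wₕ²(1 − fₕ)sₕ²/nₕ with Wₕ = Nₕ/N, N = 17315.
County 2: Wₕ = 0.18284724; term = 0.18284724²·(1 − 0.17119394)·437700/542 = 22.377265.
County 4: Wₕ = 0.81715276; term = 0.81715276²·(1 − 0.23754329)·259100/3361 = 39.248277.
Sum = 61.625542.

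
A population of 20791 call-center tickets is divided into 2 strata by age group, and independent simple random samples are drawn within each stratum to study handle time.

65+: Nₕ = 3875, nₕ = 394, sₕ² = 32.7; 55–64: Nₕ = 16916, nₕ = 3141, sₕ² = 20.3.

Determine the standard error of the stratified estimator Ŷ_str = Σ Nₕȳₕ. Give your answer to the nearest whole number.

Var(Ŷ_str) = Σₕ Nₕ²(1 − fₕ)sₕ²/nₕ.
65+: 3875²·(1 − 394/3875)·32.7/394 = 1.1195082 × 10^6.
55–64: 16916²·(1 − 3141/16916)·20.3/3141 = 1.5059737 × 10^6.
Sum = 2.6254819 × 10^6.
SE = √(2.6254819 × 10^6) = 1620.

1620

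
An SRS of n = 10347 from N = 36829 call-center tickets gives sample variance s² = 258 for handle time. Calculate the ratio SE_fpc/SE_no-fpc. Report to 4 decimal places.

0.8480

f = n/N = 10347/36829 = 0.28094708.
SE_no-fpc = √(s²/n) = 0.15790745; SE_fpc = √((1−f)s²/n) = 0.13390076.
Ratio = √(1−f) = 0.84796988.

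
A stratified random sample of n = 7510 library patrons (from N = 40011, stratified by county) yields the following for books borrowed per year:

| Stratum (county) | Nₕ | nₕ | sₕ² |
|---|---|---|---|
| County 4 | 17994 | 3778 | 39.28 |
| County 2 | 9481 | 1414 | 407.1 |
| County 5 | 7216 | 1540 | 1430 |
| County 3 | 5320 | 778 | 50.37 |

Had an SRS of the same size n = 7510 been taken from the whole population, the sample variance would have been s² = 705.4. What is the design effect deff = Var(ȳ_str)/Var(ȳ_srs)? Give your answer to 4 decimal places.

0.5262

Var(ȳ_str) = Σ Wₕ²(1−fₕ)sₕ²/nₕ with Wₕ = Nₕ/40011:
  County 4: (17994/40011)²·(1−3778/17994)·39.28/3778 = 0.0016613298
  County 2: (9481/40011)²·(1−1414/9481)·407.1/1414 = 0.013754952
  County 5: (7216/40011)²·(1−1540/7216)·1430/1540 = 0.023757209
  County 3: (5320/40011)²·(1−778/5320)·50.37/778 = 9.772199 × 10^-4
  → Var(ȳ_str) = 0.040150711.
Var(ȳ_srs) = (1 − 7510/40011)·705.4/7510 = 0.076297944.
deff = 0.040150711 / 0.076297944 = 0.5262.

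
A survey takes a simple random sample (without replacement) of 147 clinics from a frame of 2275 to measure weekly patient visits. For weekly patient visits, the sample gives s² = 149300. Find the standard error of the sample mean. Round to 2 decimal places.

30.82

Under SRS without replacement, Var(ȳ) = (1 − f)·s²/n with f = n/N = 147/2275 = 0.06461538.
Var(ȳ) = (1 − 0.06461538)·149300/147 = 0.93538462·1015.6463 = 950.01988.
SE(ȳ) = √(950.01988) = 30.82.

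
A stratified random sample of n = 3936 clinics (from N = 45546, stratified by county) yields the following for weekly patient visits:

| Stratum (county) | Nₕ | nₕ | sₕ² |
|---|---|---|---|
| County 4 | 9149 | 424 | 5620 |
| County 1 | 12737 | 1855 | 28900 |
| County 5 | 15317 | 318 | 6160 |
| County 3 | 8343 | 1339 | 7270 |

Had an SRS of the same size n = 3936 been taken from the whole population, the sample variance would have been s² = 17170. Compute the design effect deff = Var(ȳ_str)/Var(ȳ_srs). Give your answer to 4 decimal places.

Var(ȳ_str) = Σ Wₕ²(1−fₕ)sₕ²/nₕ with Wₕ = Nₕ/45546:
  County 4: (9149/45546)²·(1−424/9149)·5620/424 = 0.51004564
  County 1: (12737/45546)²·(1−1855/12737)·28900/1855 = 1.0409487
  County 5: (15317/45546)²·(1−318/15317)·6160/318 = 2.1453054
  County 3: (8343/45546)²·(1−1339/8343)·7270/1339 = 0.15294023
  → Var(ȳ_str) = 3.84924.
Var(ȳ_srs) = (1 − 3936/45546)·17170/3936 = 3.9853152.
deff = 3.84924 / 3.9853152 = 0.9659.

0.9659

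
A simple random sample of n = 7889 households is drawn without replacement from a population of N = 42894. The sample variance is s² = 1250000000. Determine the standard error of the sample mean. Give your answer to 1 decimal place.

359.6

Under SRS without replacement, Var(ȳ) = (1 − f)·s²/n with f = n/N = 7889/42894 = 0.18391850.
Var(ȳ) = (1 − 0.18391850)·1250000000/7889 = 0.81608150·158448.47 = 129306.87.
SE(ȳ) = √(129306.87) = 359.6.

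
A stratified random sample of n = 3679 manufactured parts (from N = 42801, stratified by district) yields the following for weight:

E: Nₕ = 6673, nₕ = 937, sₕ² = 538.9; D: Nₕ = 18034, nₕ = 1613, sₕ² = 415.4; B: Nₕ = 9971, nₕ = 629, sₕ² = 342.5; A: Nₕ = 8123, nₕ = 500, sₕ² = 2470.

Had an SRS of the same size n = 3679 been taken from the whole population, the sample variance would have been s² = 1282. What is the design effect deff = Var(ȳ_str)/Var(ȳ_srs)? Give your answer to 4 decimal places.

Var(ȳ_str) = Σ Wₕ²(1−fₕ)sₕ²/nₕ with Wₕ = Nₕ/42801:
  E: (6673/42801)²·(1−937/6673)·538.9/937 = 0.012016861
  D: (18034/42801)²·(1−1613/18034)·415.4/1613 = 0.041630915
  B: (9971/42801)²·(1−629/9971)·342.5/629 = 0.027687305
  A: (8123/42801)²·(1−500/8123)·2470/500 = 0.16697886
  → Var(ȳ_str) = 0.24831394.
Var(ȳ_srs) = (1 − 3679/42801)·1282/3679 = 0.31851169.
deff = 0.24831394 / 0.31851169 = 0.7796.

0.7796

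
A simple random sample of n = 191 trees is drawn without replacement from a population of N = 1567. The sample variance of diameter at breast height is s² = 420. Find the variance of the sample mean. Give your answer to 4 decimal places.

1.9309

Under SRS without replacement, Var(ȳ) = (1 − f)·s²/n with f = n/N = 191/1567 = 0.12188896.
Var(ȳ) = (1 − 0.12188896)·420/191 = 0.87811104·2.1989529 = 1.9309248.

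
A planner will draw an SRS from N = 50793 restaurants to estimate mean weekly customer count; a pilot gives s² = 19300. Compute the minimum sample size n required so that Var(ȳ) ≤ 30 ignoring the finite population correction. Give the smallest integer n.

644

Without fpc, n₀ = s²/D = 19300/30 = 643.3333.
Rounding up, n = 644.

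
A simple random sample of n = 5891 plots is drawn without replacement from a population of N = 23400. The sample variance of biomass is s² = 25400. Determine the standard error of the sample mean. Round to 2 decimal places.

Under SRS without replacement, Var(ȳ) = (1 − f)·s²/n with f = n/N = 5891/23400 = 0.25175214.
Var(ȳ) = (1 − 0.25175214)·25400/5891 = 0.74824786·4.3116619 = 3.2261918.
SE(ȳ) = √(3.2261918) = 1.80.

1.80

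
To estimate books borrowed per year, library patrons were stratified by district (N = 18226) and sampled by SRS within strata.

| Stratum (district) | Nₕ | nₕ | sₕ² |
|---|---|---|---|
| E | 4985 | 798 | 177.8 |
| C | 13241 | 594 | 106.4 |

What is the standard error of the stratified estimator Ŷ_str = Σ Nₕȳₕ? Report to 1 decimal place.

Var(Ŷ_str) = Σₕ Nₕ²(1 − fₕ)sₕ²/nₕ.
E: 4985²·(1 − 798/4985)·177.8/798 = 4.6504715 × 10^6.
C: 13241²·(1 − 594/13241)·106.4/594 = 2.999601 × 10^7.
Sum = 3.4646482 × 10^7.
SE = √(3.4646482 × 10^7) = 5886.1.

5886.1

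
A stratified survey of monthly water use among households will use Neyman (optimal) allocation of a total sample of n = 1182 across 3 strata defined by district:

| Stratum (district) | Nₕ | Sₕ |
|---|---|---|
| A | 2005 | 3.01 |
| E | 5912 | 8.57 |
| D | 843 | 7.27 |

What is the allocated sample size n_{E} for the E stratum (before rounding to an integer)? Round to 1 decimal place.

Neyman allocation: nₕ = n·NₕSₕ / Σⱼ NⱼSⱼ.
Σ NⱼSⱼ = 2005·3.01 + 5912·8.57 + 843·7.27 = 62829.5.
n_{E} = 1182·5912·8.57 / 62829.5 = 953.2.

953.2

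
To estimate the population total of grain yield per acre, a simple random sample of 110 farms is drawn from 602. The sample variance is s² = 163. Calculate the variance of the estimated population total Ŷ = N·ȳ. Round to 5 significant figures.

Var(Ŷ) = N²·Var(ȳ) = N²·(1 − n/N)·s²/n.
f = 110/602 = 0.18272425; Var(ȳ) = 0.81727575·163/110 = 1.2110541.
Var(Ŷ) = 602² · 1.2110541 = 438890.85.

438890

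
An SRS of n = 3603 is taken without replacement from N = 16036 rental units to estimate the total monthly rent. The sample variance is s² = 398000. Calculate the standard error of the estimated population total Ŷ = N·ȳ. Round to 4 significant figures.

148400

Var(Ŷ) = N²·Var(ȳ) = N²·(1 − n/N)·s²/n.
f = 3603/16036 = 0.22468197; Var(ȳ) = 0.77531803·398000/3603 = 85.644346.
Var(Ŷ) = 16036² · 85.644346 = 2.2023726 × 10^10.
SE(Ŷ) = √(2.2023726 × 10^10) = 148400.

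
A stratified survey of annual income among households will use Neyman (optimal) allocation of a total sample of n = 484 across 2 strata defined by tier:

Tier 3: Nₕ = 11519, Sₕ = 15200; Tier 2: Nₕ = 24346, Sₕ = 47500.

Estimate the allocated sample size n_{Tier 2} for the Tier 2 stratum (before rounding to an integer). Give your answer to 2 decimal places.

420.36

Neyman allocation: nₕ = n·NₕSₕ / Σⱼ NⱼSⱼ.
Σ NⱼSⱼ = 11519·15200 + 24346·47500 = 1.3315238 × 10^9.
n_{Tier 2} = 484·24346·47500 / (1.3315238 × 10^9) = 420.36.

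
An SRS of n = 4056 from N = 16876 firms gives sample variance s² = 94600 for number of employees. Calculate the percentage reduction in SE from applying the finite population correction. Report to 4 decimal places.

12.8416

f = n/N = 4056/16876 = 0.24034131.
SE_no-fpc = √(s²/n) = 4.829438; SE_fpc = √((1−f)s²/n) = 4.2092609.
Ratio = √(1−f) = 0.87158401. Reduction = 100·(1 − 0.87158401) = 12.8416%.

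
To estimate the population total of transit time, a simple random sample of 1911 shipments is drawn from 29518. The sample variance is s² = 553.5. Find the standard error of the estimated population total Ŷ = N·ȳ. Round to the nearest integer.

Var(Ŷ) = N²·Var(ȳ) = N²·(1 − n/N)·s²/n.
f = 1911/29518 = 0.06474016; Var(ȳ) = 0.93525984·553.5/1911 = 0.27088766.
Var(Ŷ) = 29518² · 0.27088766 = 2.3602776 × 10^8.
SE(Ŷ) = √(2.3602776 × 10^8) = 15363.

15363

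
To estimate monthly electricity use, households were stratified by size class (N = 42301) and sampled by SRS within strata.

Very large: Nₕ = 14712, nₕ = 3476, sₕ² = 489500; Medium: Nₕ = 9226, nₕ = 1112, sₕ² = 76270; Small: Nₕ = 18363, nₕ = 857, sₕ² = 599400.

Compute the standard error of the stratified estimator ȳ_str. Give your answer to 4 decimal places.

Var(ȳ_str) = Σₕ Wₕ²(1 − fₕ)sₕ²/nₕ with Wₕ = Nₕ/N, N = 42301.
Very large: Wₕ = 0.34779320; term = 0.34779320²·(1 − 0.23626971)·489500/3476 = 13.009335.
Medium: Wₕ = 0.21810359; term = 0.21810359²·(1 − 0.12052894)·76270/1112 = 2.8694334.
Small: Wₕ = 0.43410321; term = 0.43410321²·(1 − 0.04666993)·599400/857 = 125.65079.
Sum = 141.52956.
SE = √(141.52956) = 11.8966.

11.8966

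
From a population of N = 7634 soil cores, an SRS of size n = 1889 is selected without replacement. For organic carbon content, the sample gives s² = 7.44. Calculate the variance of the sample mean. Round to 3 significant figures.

Under SRS without replacement, Var(ȳ) = (1 − f)·s²/n with f = n/N = 1889/7634 = 0.24744564.
Var(ȳ) = (1 − 0.24744564)·7.44/1889 = 0.75255436·0.0039385918 = 0.0029640045.

0.00296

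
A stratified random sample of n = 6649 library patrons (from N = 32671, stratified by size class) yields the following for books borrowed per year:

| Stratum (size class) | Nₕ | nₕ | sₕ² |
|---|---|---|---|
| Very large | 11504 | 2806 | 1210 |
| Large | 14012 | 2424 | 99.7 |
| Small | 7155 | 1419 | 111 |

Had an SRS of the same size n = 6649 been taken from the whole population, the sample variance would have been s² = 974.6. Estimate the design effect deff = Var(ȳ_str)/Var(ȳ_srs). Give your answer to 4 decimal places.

0.4256

Var(ȳ_str) = Σ Wₕ²(1−fₕ)sₕ²/nₕ with Wₕ = Nₕ/32671:
  Very large: (11504/32671)²·(1−2806/11504)·1210/2806 = 0.040424171
  Large: (14012/32671)²·(1−2424/14012)·99.7/2424 = 0.006256714
  Small: (7155/32671)²·(1−1419/7155)·111/1419 = 0.0030077
  → Var(ȳ_str) = 0.049688585.
Var(ȳ_srs) = (1 − 6649/32671)·974.6/6649 = 0.1167477.
deff = 0.049688585 / 0.1167477 = 0.4256.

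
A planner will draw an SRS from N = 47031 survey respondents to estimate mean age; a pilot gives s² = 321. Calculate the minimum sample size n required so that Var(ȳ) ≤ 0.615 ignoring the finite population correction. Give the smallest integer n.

522

Without fpc, n₀ = s²/D = 321/0.615 = 521.9512.
Rounding up, n = 522.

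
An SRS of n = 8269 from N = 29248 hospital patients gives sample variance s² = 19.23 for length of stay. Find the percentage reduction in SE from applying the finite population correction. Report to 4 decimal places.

f = n/N = 8269/29248 = 0.28272019.
SE_no-fpc = √(s²/n) = 0.048223991; SE_fpc = √((1−f)s²/n) = 0.040842042.
Ratio = √(1−f) = 0.84692374. Reduction = 100·(1 − 0.84692374) = 15.3076%.

15.3076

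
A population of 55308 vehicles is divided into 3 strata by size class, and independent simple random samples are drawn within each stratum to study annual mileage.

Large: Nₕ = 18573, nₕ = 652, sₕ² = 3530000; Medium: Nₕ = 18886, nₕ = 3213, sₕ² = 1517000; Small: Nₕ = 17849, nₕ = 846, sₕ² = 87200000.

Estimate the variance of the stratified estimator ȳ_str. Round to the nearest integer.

10861

Var(ȳ_str) = Σₕ Wₕ²(1 − fₕ)sₕ²/nₕ with Wₕ = Nₕ/N, N = 55308.
Large: Wₕ = 0.33581037; term = 0.33581037²·(1 − 0.03510472)·3530000/652 = 589.10879.
Medium: Wₕ = 0.34146959; term = 0.34146959²·(1 − 0.17012602)·1517000/3213 = 45.686834.
Small: Wₕ = 0.32272004; term = 0.32272004²·(1 − 0.04739761)·87200000/846 = 10226.091.
Sum = 10860.887.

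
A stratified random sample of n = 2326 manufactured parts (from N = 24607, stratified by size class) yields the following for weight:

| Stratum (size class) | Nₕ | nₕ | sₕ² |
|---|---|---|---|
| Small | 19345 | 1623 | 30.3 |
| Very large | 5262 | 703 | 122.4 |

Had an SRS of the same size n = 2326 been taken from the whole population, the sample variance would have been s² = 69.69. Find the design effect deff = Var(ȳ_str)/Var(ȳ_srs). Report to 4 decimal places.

Var(ȳ_str) = Σ Wₕ²(1−fₕ)sₕ²/nₕ with Wₕ = Nₕ/24607:
  Small: (19345/24607)²·(1−1623/19345)·30.3/1623 = 0.010570322
  Very large: (5262/24607)²·(1−703/5262)·122.4/703 = 0.0068980953
  → Var(ȳ_str) = 0.017468417.
Var(ȳ_srs) = (1 − 2326/24607)·69.69/2326 = 0.027129186.
deff = 0.017468417 / 0.027129186 = 0.6439.

0.6439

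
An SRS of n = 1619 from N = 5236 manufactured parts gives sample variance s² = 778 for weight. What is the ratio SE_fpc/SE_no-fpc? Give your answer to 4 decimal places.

f = n/N = 1619/5236 = 0.30920550.
SE_no-fpc = √(s²/n) = 0.69321248; SE_fpc = √((1−f)s²/n) = 0.57615696.
Ratio = √(1−f) = 0.83114048.

0.8311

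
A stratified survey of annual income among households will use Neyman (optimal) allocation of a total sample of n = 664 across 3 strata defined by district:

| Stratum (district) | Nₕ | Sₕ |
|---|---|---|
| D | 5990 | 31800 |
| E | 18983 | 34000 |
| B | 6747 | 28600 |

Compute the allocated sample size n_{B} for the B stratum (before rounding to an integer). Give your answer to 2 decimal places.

Neyman allocation: nₕ = n·NₕSₕ / Σⱼ NⱼSⱼ.
Σ NⱼSⱼ = 5990·31800 + 18983·34000 + 6747·28600 = 1.0288682 × 10^9.
n_{B} = 664·6747·28600 / (1.0288682 × 10^9) = 124.53.

124.53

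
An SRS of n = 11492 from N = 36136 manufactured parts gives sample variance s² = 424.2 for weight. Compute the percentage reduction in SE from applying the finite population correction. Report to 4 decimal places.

f = n/N = 11492/36136 = 0.31802081.
SE_no-fpc = √(s²/n) = 0.19212661; SE_fpc = √((1−f)s²/n) = 0.15866206.
Ratio = √(1−f) = 0.82582031. Reduction = 100·(1 − 0.82582031) = 17.4180%.

17.4180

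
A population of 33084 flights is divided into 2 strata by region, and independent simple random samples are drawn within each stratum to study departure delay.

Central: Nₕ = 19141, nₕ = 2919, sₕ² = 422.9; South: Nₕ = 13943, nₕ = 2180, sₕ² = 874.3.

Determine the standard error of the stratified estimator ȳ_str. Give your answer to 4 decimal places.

0.3181

Var(ȳ_str) = Σₕ Wₕ²(1 − fₕ)sₕ²/nₕ with Wₕ = Nₕ/N, N = 33084.
Central: Wₕ = 0.57855761; term = 0.57855761²·(1 − 0.15249987)·422.9/2919 = 0.041099505.
South: Wₕ = 0.42144239; term = 0.42144239²·(1 − 0.15635086)·874.3/2180 = 0.060095546.
Sum = 0.10119505.
SE = √(0.10119505) = 0.3181.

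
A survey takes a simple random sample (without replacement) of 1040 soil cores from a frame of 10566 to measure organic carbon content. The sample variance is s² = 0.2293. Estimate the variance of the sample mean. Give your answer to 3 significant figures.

Under SRS without replacement, Var(ȳ) = (1 − f)·s²/n with f = n/N = 1040/10566 = 0.09842892.
Var(ȳ) = (1 − 0.09842892)·0.2293/1040 = 0.90157108·2.2048077 × 10^-4 = 1.9877908 × 10^-4.

1.99 × 10^-4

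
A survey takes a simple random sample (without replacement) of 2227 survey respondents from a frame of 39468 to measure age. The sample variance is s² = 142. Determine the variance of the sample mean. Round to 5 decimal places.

0.06017

Under SRS without replacement, Var(ȳ) = (1 − f)·s²/n with f = n/N = 2227/39468 = 0.05642546.
Var(ȳ) = (1 − 0.05642546)·142/2227 = 0.94357454·0.06376291 = 0.060165058.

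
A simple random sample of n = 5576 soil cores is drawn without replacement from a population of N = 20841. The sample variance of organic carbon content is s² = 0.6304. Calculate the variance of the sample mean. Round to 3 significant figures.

8.28 × 10^-5

Under SRS without replacement, Var(ȳ) = (1 − f)·s²/n with f = n/N = 5576/20841 = 0.26754954.
Var(ȳ) = (1 − 0.26754954)·0.6304/5576 = 0.73245046·1.1305595 × 10^-4 = 8.2807885 × 10^-5.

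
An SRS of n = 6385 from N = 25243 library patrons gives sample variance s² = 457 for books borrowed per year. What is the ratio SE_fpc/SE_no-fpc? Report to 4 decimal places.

0.8643

f = n/N = 6385/25243 = 0.25294141.
SE_no-fpc = √(s²/n) = 0.26753318; SE_fpc = √((1−f)s²/n) = 0.23123575.
Ratio = √(1−f) = 0.86432551.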